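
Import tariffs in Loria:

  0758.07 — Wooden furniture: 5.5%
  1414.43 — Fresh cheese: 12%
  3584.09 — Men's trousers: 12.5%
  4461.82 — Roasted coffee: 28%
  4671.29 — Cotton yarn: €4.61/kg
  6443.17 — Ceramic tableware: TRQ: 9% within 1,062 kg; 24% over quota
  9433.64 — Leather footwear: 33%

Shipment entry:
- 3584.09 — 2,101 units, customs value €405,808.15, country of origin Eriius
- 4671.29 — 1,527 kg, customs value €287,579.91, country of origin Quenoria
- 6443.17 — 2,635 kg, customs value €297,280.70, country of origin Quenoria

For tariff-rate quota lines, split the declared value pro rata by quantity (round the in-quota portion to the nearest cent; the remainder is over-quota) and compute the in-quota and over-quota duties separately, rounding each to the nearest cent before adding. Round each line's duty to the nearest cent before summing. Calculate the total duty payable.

Line 1 (3584.09, Eriius, 2,101 units, €405,808.15):
Base rate for 3584.09 is 12.5%.
Duty = €405,808.15 × 12.5% = €50,726.02.
Line 2 (4671.29, Quenoria, 1,527 kg, €287,579.91):
Base rate for 4671.29 is €4.61/kg.
Duty = 1,527 × €4.61 = €7,039.47.
Line 3 (6443.17, Quenoria, 2,635 kg, €297,280.70):
Code 6443.17 is under a tariff-rate quota (threshold 1,062 kg). In-quota: 1,062 kg at 9%; over-quota: 1,573 kg at 24%.
Pro-rata value split: in-quota = €297,280.70 × 1,062/2,635 = €119,814.84; over-quota = €297,280.70 − €119,814.84 = €177,465.86.
In-quota duty = €119,814.84 × 9% = €10,783.34. Over-quota duty = €177,465.86 × 24% = €42,591.81.
Line duty = €10,783.34 + €42,591.81 = €53,375.15.
Total = €50,726.02 + €7,039.47 + €53,375.15 = €111,140.64.

€111,140.64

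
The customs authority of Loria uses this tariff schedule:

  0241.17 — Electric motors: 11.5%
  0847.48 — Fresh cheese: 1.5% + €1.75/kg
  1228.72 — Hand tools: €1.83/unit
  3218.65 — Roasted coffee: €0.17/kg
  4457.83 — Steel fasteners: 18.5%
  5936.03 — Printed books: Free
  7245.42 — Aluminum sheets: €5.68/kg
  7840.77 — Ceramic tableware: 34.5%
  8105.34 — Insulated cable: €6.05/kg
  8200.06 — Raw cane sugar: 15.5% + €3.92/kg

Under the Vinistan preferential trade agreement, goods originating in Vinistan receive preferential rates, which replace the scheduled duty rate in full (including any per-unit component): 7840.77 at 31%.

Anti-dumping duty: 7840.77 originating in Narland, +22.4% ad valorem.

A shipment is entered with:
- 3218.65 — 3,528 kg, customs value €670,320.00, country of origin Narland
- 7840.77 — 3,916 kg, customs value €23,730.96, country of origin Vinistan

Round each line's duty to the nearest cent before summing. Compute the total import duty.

Line 1 (3218.65, Narland, 3,528 kg, €670,320.00):
Base rate for 3218.65 is €0.17/kg.
Duty = 3,528 × €0.17 = €599.76.
Line 2 (7840.77, Vinistan, 3,916 kg, €23,730.96):
Base rate for 7840.77 is 34.5%.
Origin Vinistan qualifies under the Loria–Vinistan agreement and 7840.77 is covered: preferential rate 31% applies instead.
The additional-duty order on 7840.77 targets Narland, not Vinistan; it does not apply.
Duty = €23,730.96 × 31% = €7,356.60.
Total = €599.76 + €7,356.60 = €7,956.36.

€7,956.36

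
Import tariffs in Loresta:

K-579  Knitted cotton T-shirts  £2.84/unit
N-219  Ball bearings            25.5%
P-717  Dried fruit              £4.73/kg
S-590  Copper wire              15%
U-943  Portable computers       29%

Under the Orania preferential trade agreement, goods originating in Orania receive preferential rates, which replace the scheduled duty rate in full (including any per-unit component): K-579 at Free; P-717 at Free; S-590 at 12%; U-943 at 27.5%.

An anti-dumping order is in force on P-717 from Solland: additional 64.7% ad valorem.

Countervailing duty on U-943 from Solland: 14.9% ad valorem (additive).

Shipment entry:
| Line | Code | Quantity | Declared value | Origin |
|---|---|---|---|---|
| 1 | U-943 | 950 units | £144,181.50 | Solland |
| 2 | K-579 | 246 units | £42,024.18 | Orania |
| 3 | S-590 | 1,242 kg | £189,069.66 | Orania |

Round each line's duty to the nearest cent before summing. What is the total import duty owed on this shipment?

£85,984.04

Line 1 (U-943, Solland, 950 units, £144,181.50):
Base rate for U-943 is 29%.
U-943 has an FTA preferential rate, but origin Solland is not Orania; base rate stands.
Additional duty on U-943 from Solland: +14.9%. Applied ad valorem rate: 29% + 14.9% = 43.9%.
Duty = £144,181.50 × 43.9% = £63,295.68.
Line 2 (K-579, Orania, 246 units, £42,024.18):
Base rate for K-579 is £2.84/unit.
Origin Orania qualifies under the Loresta–Orania agreement and K-579 is covered: preferential rate Free applies instead.
Duty = £42,024.18 × 0% = £0.00.
Line 3 (S-590, Orania, 1,242 kg, £189,069.66):
Base rate for S-590 is 15%.
Origin Orania qualifies under the Loresta–Orania agreement and S-590 is covered: preferential rate 12% applies instead.
Duty = £189,069.66 × 12% = £22,688.36.
Total = £63,295.68 + £0.00 + £22,688.36 = £85,984.04.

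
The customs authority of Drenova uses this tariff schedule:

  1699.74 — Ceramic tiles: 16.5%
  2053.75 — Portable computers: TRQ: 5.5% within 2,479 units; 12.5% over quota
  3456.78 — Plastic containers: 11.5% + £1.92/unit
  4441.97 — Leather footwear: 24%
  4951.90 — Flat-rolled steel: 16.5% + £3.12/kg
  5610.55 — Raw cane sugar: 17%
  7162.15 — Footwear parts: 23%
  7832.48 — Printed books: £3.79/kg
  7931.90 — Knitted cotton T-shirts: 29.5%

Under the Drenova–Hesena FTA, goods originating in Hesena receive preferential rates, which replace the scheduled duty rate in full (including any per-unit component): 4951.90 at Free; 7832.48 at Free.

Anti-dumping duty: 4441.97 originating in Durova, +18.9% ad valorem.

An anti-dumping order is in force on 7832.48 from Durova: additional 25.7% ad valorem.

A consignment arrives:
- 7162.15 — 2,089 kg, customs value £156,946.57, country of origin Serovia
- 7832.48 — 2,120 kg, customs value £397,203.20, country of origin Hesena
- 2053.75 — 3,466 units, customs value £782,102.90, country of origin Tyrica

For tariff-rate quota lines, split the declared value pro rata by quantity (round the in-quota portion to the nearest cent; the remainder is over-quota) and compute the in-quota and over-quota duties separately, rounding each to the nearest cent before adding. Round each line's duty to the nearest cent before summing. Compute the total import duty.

Line 1 (7162.15, Serovia, 2,089 kg, £156,946.57):
Base rate for 7162.15 is 23%.
Duty = £156,946.57 × 23% = £36,097.71.
Line 2 (7832.48, Hesena, 2,120 kg, £397,203.20):
Base rate for 7832.48 is £3.79/kg.
Origin Hesena qualifies under the Drenova–Hesena agreement and 7832.48 is covered: preferential rate Free applies instead.
The additional-duty order on 7832.48 targets Durova, not Hesena; it does not apply.
Duty = £397,203.20 × 0% = £0.00.
Line 3 (2053.75, Tyrica, 3,466 units, £782,102.90):
Code 2053.75 is under a tariff-rate quota (threshold 2,479 units). In-quota: 2,479 units at 5.5%; over-quota: 987 units at 12.5%.
Pro-rata value split: in-quota = £782,102.90 × 2,479/3,466 = £559,386.35; over-quota = £782,102.90 − £559,386.35 = £222,716.55.
In-quota duty = £559,386.35 × 5.5% = £30,766.25. Over-quota duty = £222,716.55 × 12.5% = £27,839.57.
Line duty = £30,766.25 + £27,839.57 = £58,605.82.
Total = £36,097.71 + £0.00 + £58,605.82 = £94,703.53.

£94,703.53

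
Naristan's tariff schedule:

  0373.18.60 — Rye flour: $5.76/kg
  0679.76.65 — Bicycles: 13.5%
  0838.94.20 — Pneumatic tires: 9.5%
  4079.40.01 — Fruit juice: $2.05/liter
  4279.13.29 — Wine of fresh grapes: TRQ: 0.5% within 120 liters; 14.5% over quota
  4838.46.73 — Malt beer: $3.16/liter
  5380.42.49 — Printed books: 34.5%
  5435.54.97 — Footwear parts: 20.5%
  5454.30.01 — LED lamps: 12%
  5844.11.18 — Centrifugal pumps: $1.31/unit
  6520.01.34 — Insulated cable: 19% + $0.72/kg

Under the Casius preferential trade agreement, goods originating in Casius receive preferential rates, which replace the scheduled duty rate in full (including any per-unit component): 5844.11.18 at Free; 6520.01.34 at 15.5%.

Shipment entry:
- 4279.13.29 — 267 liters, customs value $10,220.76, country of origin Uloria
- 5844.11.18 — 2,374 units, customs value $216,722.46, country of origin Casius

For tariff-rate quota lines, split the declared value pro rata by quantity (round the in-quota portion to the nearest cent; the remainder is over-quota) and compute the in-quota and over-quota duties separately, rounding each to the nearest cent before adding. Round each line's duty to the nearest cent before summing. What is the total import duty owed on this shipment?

Line 1 (4279.13.29, Uloria, 267 liters, $10,220.76):
Code 4279.13.29 is under a tariff-rate quota (threshold 120 liters). In-quota: 120 liters at 0.5%; over-quota: 147 liters at 14.5%.
Pro-rata value split: in-quota = $10,220.76 × 120/267 = $4,593.60; over-quota = $10,220.76 − $4,593.60 = $5,627.16.
In-quota duty = $4,593.60 × 0.5% = $22.97. Over-quota duty = $5,627.16 × 14.5% = $815.94.
Line duty = $22.97 + $815.94 = $838.91.
Line 2 (5844.11.18, Casius, 2,374 units, $216,722.46):
Base rate for 5844.11.18 is $1.31/unit.
Origin Casius qualifies under the Naristan–Casius agreement and 5844.11.18 is covered: preferential rate Free applies instead.
Duty = $216,722.46 × 0% = $0.00.
Total = $838.91 + $0.00 = $838.91.

$838.91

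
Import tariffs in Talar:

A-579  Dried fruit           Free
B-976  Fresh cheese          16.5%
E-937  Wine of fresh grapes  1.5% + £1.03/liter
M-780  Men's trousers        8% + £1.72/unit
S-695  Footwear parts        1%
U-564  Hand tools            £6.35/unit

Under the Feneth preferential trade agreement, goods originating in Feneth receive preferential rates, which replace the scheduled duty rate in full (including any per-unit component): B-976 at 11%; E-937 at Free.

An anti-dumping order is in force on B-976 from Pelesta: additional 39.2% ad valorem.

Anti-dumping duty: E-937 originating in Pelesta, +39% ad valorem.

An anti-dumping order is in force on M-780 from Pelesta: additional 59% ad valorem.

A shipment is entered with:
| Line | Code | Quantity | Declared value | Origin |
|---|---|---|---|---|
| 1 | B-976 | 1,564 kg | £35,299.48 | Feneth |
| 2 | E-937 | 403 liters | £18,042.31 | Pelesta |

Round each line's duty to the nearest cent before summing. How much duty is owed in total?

Line 1 (B-976, Feneth, 1,564 kg, £35,299.48):
Base rate for B-976 is 16.5%.
Origin Feneth qualifies under the Talar–Feneth agreement and B-976 is covered: preferential rate 11% applies instead.
The additional-duty order on B-976 targets Pelesta, not Feneth; it does not apply.
Duty = £35,299.48 × 11% = £3,882.94.
Line 2 (E-937, Pelesta, 403 liters, £18,042.31):
Base rate for E-937 is 1.5% + £1.03/liter.
E-937 has an FTA preferential rate, but origin Pelesta is not Feneth; base rate stands.
Additional duty on E-937 from Pelesta: +39%. Applied ad valorem rate: 1.5% + 39% = 40.5%.
Duty = £18,042.31 × 40.5% + 403 × £1.03 = £7,722.23.
Total = £3,882.94 + £7,722.23 = £11,605.17.

£11,605.17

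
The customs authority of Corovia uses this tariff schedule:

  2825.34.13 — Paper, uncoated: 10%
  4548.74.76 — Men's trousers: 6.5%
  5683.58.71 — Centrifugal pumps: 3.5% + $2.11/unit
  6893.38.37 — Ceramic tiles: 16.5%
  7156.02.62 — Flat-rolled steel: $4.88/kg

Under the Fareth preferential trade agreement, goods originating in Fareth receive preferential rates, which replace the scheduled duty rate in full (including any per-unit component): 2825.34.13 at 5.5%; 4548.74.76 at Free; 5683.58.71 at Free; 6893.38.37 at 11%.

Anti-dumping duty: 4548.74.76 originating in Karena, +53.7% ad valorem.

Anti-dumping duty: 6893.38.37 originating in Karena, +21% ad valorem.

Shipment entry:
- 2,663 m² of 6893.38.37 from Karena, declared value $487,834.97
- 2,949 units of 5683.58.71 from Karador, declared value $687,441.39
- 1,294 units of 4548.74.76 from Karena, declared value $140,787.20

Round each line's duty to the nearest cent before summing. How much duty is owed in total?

$297,974.84

Line 1 (6893.38.37, Karena, 2,663 m², $487,834.97):
Base rate for 6893.38.37 is 16.5%.
6893.38.37 has an FTA preferential rate, but origin Karena is not Fareth; base rate stands.
Additional duty on 6893.38.37 from Karena: +21%. Applied ad valorem rate: 16.5% + 21% = 37.5%.
Duty = $487,834.97 × 37.5% = $182,938.11.
Line 2 (5683.58.71, Karador, 2,949 units, $687,441.39):
Base rate for 5683.58.71 is 3.5% + $2.11/unit.
5683.58.71 has an FTA preferential rate, but origin Karador is not Fareth; base rate stands.
Duty = $687,441.39 × 3.5% + 2,949 × $2.11 = $30,282.84.
Line 3 (4548.74.76, Karena, 1,294 units, $140,787.20):
Base rate for 4548.74.76 is 6.5%.
4548.74.76 has an FTA preferential rate, but origin Karena is not Fareth; base rate stands.
Additional duty on 4548.74.76 from Karena: +53.7%. Applied ad valorem rate: 6.5% + 53.7% = 60.2%.
Duty = $140,787.20 × 60.2% = $84,753.89.
Total = $182,938.11 + $30,282.84 + $84,753.89 = $297,974.84.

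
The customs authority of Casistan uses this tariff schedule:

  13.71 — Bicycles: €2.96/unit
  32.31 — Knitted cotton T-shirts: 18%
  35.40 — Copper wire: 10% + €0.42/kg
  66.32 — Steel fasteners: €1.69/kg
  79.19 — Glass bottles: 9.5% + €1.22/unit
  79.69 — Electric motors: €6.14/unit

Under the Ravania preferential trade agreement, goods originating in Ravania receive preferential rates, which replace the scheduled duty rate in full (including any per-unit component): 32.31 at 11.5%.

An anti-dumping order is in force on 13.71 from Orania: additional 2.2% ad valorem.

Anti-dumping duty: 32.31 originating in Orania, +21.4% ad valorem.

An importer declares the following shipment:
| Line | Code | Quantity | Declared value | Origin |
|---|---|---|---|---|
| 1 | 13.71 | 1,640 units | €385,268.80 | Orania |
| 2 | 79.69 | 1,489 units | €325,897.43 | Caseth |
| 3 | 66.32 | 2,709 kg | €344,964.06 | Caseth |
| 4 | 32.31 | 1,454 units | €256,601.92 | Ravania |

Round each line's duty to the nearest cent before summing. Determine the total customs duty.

Line 1 (13.71, Orania, 1,640 units, €385,268.80):
Base rate for 13.71 is €2.96/unit.
Additional duty on 13.71 from Orania: +2.2% ad valorem. Applied ad valorem rate = 2.2%.
Duty = €385,268.80 × 2.2% + 1,640 × €2.96 = €13,330.31.
Line 2 (79.69, Caseth, 1,489 units, €325,897.43):
Base rate for 79.69 is €6.14/unit.
Duty = 1,489 × €6.14 = €9,142.46.
Line 3 (66.32, Caseth, 2,709 kg, €344,964.06):
Base rate for 66.32 is €1.69/kg.
Duty = 2,709 × €1.69 = €4,578.21.
Line 4 (32.31, Ravania, 1,454 units, €256,601.92):
Base rate for 32.31 is 18%.
Origin Ravania qualifies under the Casistan–Ravania agreement and 32.31 is covered: preferential rate 11.5% applies instead.
The additional-duty order on 32.31 targets Orania, not Ravania; it does not apply.
Duty = €256,601.92 × 11.5% = €29,509.22.
Total = €13,330.31 + €9,142.46 + €4,578.21 + €29,509.22 = €56,560.20.

€56,560.20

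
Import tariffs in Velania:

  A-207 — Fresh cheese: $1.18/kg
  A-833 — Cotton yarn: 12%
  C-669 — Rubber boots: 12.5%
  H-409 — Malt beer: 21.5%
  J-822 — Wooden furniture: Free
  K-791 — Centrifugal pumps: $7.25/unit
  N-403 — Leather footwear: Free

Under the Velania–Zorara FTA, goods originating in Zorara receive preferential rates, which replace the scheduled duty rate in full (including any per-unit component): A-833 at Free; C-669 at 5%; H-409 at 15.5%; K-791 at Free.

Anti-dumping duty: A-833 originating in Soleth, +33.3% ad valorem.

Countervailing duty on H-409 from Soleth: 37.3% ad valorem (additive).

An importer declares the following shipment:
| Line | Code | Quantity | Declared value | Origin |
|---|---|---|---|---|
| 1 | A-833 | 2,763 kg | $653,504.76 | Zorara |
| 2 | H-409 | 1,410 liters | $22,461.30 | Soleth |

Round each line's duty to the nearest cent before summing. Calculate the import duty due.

$13,207.24

Line 1 (A-833, Zorara, 2,763 kg, $653,504.76):
Base rate for A-833 is 12%.
Origin Zorara qualifies under the Velania–Zorara agreement and A-833 is covered: preferential rate Free applies instead.
The additional-duty order on A-833 targets Soleth, not Zorara; it does not apply.
Duty = $653,504.76 × 0% = $0.00.
Line 2 (H-409, Soleth, 1,410 liters, $22,461.30):
Base rate for H-409 is 21.5%.
H-409 has an FTA preferential rate, but origin Soleth is not Zorara; base rate stands.
Additional duty on H-409 from Soleth: +37.3%. Applied ad valorem rate: 21.5% + 37.3% = 58.8%.
Duty = $22,461.30 × 58.8% = $13,207.24.
Total = $0.00 + $13,207.24 = $13,207.24.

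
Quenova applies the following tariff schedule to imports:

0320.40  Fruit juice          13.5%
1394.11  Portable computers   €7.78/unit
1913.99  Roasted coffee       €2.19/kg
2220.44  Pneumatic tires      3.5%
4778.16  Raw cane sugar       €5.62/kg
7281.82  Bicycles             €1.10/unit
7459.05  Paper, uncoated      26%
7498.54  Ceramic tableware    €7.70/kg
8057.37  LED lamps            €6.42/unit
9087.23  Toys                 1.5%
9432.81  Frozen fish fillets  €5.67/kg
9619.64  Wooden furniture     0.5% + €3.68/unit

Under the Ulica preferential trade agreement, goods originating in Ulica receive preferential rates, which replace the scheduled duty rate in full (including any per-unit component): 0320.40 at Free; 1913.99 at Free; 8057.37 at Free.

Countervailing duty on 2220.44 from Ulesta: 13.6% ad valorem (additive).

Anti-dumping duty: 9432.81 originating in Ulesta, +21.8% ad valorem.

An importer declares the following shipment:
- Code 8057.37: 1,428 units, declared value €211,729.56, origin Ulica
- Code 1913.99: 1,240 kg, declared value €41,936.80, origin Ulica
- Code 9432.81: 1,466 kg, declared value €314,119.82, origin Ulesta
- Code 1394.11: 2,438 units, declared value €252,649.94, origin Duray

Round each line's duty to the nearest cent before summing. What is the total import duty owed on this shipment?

Line 1 (8057.37, Ulica, 1,428 units, €211,729.56):
Base rate for 8057.37 is €6.42/unit.
Origin Ulica qualifies under the Quenova–Ulica agreement and 8057.37 is covered: preferential rate Free applies instead.
Duty = €211,729.56 × 0% = €0.00.
Line 2 (1913.99, Ulica, 1,240 kg, €41,936.80):
Base rate for 1913.99 is €2.19/kg.
Origin Ulica qualifies under the Quenova–Ulica agreement and 1913.99 is covered: preferential rate Free applies instead.
Duty = €41,936.80 × 0% = €0.00.
Line 3 (9432.81, Ulesta, 1,466 kg, €314,119.82):
Base rate for 9432.81 is €5.67/kg.
Additional duty on 9432.81 from Ulesta: +21.8% ad valorem. Applied ad valorem rate = 21.8%.
Duty = €314,119.82 × 21.8% + 1,466 × €5.67 = €76,790.34.
Line 4 (1394.11, Duray, 2,438 units, €252,649.94):
Base rate for 1394.11 is €7.78/unit.
Duty = 2,438 × €7.78 = €18,967.64.
Total = €0.00 + €0.00 + €76,790.34 + €18,967.64 = €95,757.98.

€95,757.98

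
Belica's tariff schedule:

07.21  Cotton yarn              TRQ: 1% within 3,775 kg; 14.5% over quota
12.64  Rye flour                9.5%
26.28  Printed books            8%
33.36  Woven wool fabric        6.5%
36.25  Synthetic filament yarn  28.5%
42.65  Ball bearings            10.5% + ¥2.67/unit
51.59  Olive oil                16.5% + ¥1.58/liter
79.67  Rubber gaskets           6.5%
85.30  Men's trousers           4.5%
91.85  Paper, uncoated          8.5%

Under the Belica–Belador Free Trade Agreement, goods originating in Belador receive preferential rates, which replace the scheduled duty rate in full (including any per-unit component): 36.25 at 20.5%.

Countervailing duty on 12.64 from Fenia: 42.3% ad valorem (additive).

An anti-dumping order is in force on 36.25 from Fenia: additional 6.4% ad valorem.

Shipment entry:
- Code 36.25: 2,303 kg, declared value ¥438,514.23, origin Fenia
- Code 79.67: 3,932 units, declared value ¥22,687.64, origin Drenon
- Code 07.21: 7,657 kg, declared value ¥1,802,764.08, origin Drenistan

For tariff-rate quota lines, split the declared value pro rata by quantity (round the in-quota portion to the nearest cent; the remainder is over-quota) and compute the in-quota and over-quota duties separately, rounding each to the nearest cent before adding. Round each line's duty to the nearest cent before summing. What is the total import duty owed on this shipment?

Line 1 (36.25, Fenia, 2,303 kg, ¥438,514.23):
Base rate for 36.25 is 28.5%.
36.25 has an FTA preferential rate, but origin Fenia is not Belador; base rate stands.
Additional duty on 36.25 from Fenia: +6.4%. Applied ad valorem rate: 28.5% + 6.4% = 34.9%.
Duty = ¥438,514.23 × 34.9% = ¥153,041.47.
Line 2 (79.67, Drenon, 3,932 units, ¥22,687.64):
Base rate for 79.67 is 6.5%.
Duty = ¥22,687.64 × 6.5% = ¥1,474.70.
Line 3 (07.21, Drenistan, 7,657 kg, ¥1,802,764.08):
Code 07.21 is under a tariff-rate quota (threshold 3,775 kg). In-quota: 3,775 kg at 1%; over-quota: 3,882 kg at 14.5%.
Pro-rata value split: in-quota = ¥1,802,764.08 × 3,775/7,657 = ¥888,786.00; over-quota = ¥1,802,764.08 − ¥888,786.00 = ¥913,978.08.
In-quota duty = ¥888,786.00 × 1% = ¥8,887.86. Over-quota duty = ¥913,978.08 × 14.5% = ¥132,526.82.
Line duty = ¥8,887.86 + ¥132,526.82 = ¥141,414.68.
Total = ¥153,041.47 + ¥1,474.70 + ¥141,414.68 = ¥295,930.85.

¥295,930.85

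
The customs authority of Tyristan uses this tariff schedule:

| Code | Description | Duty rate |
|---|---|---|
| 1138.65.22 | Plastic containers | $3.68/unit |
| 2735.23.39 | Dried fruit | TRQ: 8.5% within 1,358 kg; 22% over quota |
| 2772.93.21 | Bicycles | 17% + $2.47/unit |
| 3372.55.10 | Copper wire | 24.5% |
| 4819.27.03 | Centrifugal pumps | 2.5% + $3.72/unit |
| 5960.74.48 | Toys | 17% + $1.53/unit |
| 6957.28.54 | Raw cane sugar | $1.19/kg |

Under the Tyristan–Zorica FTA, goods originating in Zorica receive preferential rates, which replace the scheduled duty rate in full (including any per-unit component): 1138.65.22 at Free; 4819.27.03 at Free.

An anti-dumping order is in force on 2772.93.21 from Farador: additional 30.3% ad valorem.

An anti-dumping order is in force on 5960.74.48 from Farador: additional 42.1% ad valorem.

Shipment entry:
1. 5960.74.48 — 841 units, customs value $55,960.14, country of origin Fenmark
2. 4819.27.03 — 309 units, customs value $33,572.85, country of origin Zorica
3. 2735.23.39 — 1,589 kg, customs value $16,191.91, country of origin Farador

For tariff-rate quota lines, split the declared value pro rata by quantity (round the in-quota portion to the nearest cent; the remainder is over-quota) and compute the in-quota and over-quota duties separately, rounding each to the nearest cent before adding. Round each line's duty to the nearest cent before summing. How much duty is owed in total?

Line 1 (5960.74.48, Fenmark, 841 units, $55,960.14):
Base rate for 5960.74.48 is 17% + $1.53/unit.
The additional-duty order on 5960.74.48 targets Farador, not Fenmark; it does not apply.
Duty = $55,960.14 × 17% + 841 × $1.53 = $10,799.95.
Line 2 (4819.27.03, Zorica, 309 units, $33,572.85):
Base rate for 4819.27.03 is 2.5% + $3.72/unit.
Origin Zorica qualifies under the Tyristan–Zorica agreement and 4819.27.03 is covered: preferential rate Free applies instead.
Duty = $33,572.85 × 0% = $0.00.
Line 3 (2735.23.39, Farador, 1,589 kg, $16,191.91):
Code 2735.23.39 is under a tariff-rate quota (threshold 1,358 kg). In-quota: 1,358 kg at 8.5%; over-quota: 231 kg at 22%.
Pro-rata value split: in-quota = $16,191.91 × 1,358/1,589 = $13,838.02; over-quota = $16,191.91 − $13,838.02 = $2,353.89.
In-quota duty = $13,838.02 × 8.5% = $1,176.23. Over-quota duty = $2,353.89 × 22% = $517.86.
Line duty = $1,176.23 + $517.86 = $1,694.09.
Total = $10,799.95 + $0.00 + $1,694.09 = $12,494.04.

$12,494.04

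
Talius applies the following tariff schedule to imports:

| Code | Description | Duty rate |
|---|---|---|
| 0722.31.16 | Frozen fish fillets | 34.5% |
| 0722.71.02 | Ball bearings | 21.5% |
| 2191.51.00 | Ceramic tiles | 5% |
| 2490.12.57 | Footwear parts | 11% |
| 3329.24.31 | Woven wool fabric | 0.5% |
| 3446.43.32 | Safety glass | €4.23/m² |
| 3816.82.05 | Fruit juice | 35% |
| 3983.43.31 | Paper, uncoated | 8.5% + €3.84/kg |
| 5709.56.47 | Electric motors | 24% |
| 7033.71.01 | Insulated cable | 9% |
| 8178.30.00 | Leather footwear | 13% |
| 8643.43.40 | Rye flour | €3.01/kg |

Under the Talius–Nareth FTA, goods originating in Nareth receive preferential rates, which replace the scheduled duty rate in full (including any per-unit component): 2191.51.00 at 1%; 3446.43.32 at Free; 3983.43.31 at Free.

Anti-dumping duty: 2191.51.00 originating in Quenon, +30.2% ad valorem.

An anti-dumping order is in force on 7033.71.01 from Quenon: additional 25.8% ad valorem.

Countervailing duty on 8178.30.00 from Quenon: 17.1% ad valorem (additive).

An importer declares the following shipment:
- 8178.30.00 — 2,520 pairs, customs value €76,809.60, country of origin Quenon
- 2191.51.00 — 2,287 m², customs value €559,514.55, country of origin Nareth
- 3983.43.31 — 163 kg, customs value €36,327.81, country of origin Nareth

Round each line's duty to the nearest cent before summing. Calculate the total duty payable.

€28,714.84

Line 1 (8178.30.00, Quenon, 2,520 pairs, €76,809.60):
Base rate for 8178.30.00 is 13%.
Additional duty on 8178.30.00 from Quenon: +17.1%. Applied ad valorem rate: 13% + 17.1% = 30.1%.
Duty = €76,809.60 × 30.1% = €23,119.69.
Line 2 (2191.51.00, Nareth, 2,287 m², €559,514.55):
Base rate for 2191.51.00 is 5%.
Origin Nareth qualifies under the Talius–Nareth agreement and 2191.51.00 is covered: preferential rate 1% applies instead.
The additional-duty order on 2191.51.00 targets Quenon, not Nareth; it does not apply.
Duty = €559,514.55 × 1% = €5,595.15.
Line 3 (3983.43.31, Nareth, 163 kg, €36,327.81):
Base rate for 3983.43.31 is 8.5% + €3.84/kg.
Origin Nareth qualifies under the Talius–Nareth agreement and 3983.43.31 is covered: preferential rate Free applies instead.
Duty = €36,327.81 × 0% = €0.00.
Total = €23,119.69 + €5,595.15 + €0.00 = €28,714.84.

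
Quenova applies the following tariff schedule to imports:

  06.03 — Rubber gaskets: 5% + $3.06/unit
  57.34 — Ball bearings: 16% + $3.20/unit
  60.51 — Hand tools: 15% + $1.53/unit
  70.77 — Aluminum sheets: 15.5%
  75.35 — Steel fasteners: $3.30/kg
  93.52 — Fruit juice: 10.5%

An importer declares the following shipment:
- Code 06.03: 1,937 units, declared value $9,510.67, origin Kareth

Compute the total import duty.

$6,402.75

Line 1 (06.03, Kareth, 1,937 units, $9,510.67):
Base rate for 06.03 is 5% + $3.06/unit.
Duty = $9,510.67 × 5% + 1,937 × $3.06 = $6,402.75.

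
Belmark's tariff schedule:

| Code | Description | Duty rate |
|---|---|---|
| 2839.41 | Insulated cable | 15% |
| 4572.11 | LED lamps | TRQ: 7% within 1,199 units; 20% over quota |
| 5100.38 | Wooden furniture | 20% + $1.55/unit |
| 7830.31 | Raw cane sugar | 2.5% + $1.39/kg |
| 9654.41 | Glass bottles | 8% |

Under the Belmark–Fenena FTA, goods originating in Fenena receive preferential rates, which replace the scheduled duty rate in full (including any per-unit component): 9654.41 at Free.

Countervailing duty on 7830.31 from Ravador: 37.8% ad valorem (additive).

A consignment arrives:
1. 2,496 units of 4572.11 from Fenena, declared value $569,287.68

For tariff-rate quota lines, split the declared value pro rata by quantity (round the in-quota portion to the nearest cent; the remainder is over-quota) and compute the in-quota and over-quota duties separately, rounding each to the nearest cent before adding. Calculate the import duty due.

$78,306.70

Line 1 (4572.11, Fenena, 2,496 units, $569,287.68):
Code 4572.11 is under a tariff-rate quota (threshold 1,199 units). In-quota: 1,199 units at 7%; over-quota: 1,297 units at 20%.
Pro-rata value split: in-quota = $569,287.68 × 1,199/2,496 = $273,467.92; over-quota = $569,287.68 − $273,467.92 = $295,819.76.
In-quota duty = $273,467.92 × 7% = $19,142.75. Over-quota duty = $295,819.76 × 20% = $59,163.95.
Line duty = $19,142.75 + $59,163.95 = $78,306.70.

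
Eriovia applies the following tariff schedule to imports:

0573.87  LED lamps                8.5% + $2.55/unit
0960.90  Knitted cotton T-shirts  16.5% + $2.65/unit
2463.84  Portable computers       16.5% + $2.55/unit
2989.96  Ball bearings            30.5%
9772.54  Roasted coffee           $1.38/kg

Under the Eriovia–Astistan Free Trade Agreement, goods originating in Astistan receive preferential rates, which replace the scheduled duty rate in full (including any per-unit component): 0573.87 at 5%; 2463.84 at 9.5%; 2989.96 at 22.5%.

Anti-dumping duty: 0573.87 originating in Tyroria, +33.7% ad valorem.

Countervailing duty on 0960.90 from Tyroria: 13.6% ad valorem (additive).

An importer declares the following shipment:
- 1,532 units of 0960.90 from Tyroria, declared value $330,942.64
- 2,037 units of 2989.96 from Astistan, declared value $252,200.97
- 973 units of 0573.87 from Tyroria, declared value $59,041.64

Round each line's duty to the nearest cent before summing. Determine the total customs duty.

Line 1 (0960.90, Tyroria, 1,532 units, $330,942.64):
Base rate for 0960.90 is 16.5% + $2.65/unit.
Additional duty on 0960.90 from Tyroria: +13.6%. Applied ad valorem rate: 16.5% + 13.6% = 30.1%.
Duty = $330,942.64 × 30.1% + 1,532 × $2.65 = $103,673.53.
Line 2 (2989.96, Astistan, 2,037 units, $252,200.97):
Base rate for 2989.96 is 30.5%.
Origin Astistan qualifies under the Eriovia–Astistan agreement and 2989.96 is covered: preferential rate 22.5% applies instead.
Duty = $252,200.97 × 22.5% = $56,745.22.
Line 3 (0573.87, Tyroria, 973 units, $59,041.64):
Base rate for 0573.87 is 8.5% + $2.55/unit.
0573.87 has an FTA preferential rate, but origin Tyroria is not Astistan; base rate stands.
Additional duty on 0573.87 from Tyroria: +33.7%. Applied ad valorem rate: 8.5% + 33.7% = 42.2%.
Duty = $59,041.64 × 42.2% + 973 × $2.55 = $27,396.72.
Total = $103,673.53 + $56,745.22 + $27,396.72 = $187,815.47.

$187,815.47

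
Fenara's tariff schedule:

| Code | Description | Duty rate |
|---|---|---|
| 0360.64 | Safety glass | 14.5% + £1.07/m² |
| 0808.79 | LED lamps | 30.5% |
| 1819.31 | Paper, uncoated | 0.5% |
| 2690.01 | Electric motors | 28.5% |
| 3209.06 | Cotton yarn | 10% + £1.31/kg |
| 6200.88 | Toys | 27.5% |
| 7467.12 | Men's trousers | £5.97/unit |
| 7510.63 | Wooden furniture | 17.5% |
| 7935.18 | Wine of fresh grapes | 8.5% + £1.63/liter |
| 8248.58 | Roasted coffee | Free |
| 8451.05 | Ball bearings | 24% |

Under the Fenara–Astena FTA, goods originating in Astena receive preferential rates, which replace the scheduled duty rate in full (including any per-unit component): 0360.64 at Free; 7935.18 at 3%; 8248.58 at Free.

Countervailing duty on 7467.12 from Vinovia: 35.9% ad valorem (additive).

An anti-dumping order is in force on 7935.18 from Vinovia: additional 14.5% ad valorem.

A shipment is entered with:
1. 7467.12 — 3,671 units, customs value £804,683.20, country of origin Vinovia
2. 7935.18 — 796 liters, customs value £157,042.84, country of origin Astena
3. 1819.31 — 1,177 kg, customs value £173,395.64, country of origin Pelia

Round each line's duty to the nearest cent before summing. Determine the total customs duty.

£316,375.41

Line 1 (7467.12, Vinovia, 3,671 units, £804,683.20):
Base rate for 7467.12 is £5.97/unit.
Additional duty on 7467.12 from Vinovia: +35.9% ad valorem. Applied ad valorem rate = 35.9%.
Duty = £804,683.20 × 35.9% + 3,671 × £5.97 = £310,797.14.
Line 2 (7935.18, Astena, 796 liters, £157,042.84):
Base rate for 7935.18 is 8.5% + £1.63/liter.
Origin Astena qualifies under the Fenara–Astena agreement and 7935.18 is covered: preferential rate 3% applies instead.
The additional-duty order on 7935.18 targets Vinovia, not Astena; it does not apply.
Duty = £157,042.84 × 3% = £4,711.29.
Line 3 (1819.31, Pelia, 1,177 kg, £173,395.64):
Base rate for 1819.31 is 0.5%.
Duty = £173,395.64 × 0.5% = £866.98.
Total = £310,797.14 + £4,711.29 + £866.98 = £316,375.41.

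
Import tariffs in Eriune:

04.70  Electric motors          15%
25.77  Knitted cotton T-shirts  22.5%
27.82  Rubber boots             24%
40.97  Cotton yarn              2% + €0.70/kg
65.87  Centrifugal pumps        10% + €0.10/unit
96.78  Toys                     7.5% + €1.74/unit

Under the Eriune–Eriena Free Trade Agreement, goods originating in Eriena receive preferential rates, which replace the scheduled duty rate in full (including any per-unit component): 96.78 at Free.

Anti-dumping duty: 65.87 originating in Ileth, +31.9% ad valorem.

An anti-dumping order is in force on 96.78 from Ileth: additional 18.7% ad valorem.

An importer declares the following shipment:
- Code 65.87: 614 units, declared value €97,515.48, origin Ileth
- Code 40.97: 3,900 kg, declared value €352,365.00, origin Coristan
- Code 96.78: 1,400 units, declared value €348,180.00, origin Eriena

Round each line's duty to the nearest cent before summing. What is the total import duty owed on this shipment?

€50,697.69

Line 1 (65.87, Ileth, 614 units, €97,515.48):
Base rate for 65.87 is 10% + €0.10/unit.
Additional duty on 65.87 from Ileth: +31.9%. Applied ad valorem rate: 10% + 31.9% = 41.9%.
Duty = €97,515.48 × 41.9% + 614 × €0.10 = €40,920.39.
Line 2 (40.97, Coristan, 3,900 kg, €352,365.00):
Base rate for 40.97 is 2% + €0.70/kg.
Duty = €352,365.00 × 2% + 3,900 × €0.70 = €9,777.30.
Line 3 (96.78, Eriena, 1,400 units, €348,180.00):
Base rate for 96.78 is 7.5% + €1.74/unit.
Origin Eriena qualifies under the Eriune–Eriena agreement and 96.78 is covered: preferential rate Free applies instead.
The additional-duty order on 96.78 targets Ileth, not Eriena; it does not apply.
Duty = €348,180.00 × 0% = €0.00.
Total = €40,920.39 + €9,777.30 + €0.00 = €50,697.69.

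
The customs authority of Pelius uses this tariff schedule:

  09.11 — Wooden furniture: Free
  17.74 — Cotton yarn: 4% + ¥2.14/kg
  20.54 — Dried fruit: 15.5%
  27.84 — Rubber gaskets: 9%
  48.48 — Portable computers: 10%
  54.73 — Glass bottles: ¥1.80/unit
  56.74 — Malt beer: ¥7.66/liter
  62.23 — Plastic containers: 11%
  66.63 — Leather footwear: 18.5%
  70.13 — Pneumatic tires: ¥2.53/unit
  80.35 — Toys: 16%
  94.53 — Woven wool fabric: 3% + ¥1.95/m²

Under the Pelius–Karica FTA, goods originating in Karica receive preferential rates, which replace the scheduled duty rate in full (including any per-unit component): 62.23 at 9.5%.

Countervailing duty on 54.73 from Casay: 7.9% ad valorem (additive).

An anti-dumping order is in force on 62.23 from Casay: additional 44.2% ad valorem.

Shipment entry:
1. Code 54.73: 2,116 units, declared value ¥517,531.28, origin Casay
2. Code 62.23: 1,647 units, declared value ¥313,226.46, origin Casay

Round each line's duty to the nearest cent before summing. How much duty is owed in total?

¥217,594.78

Line 1 (54.73, Casay, 2,116 units, ¥517,531.28):
Base rate for 54.73 is ¥1.80/unit.
Additional duty on 54.73 from Casay: +7.9% ad valorem. Applied ad valorem rate = 7.9%.
Duty = ¥517,531.28 × 7.9% + 2,116 × ¥1.80 = ¥44,693.77.
Line 2 (62.23, Casay, 1,647 units, ¥313,226.46):
Base rate for 62.23 is 11%.
62.23 has an FTA preferential rate, but origin Casay is not Karica; base rate stands.
Additional duty on 62.23 from Casay: +44.2%. Applied ad valorem rate: 11% + 44.2% = 55.2%.
Duty = ¥313,226.46 × 55.2% = ¥172,901.01.
Total = ¥44,693.77 + ¥172,901.01 = ¥217,594.78.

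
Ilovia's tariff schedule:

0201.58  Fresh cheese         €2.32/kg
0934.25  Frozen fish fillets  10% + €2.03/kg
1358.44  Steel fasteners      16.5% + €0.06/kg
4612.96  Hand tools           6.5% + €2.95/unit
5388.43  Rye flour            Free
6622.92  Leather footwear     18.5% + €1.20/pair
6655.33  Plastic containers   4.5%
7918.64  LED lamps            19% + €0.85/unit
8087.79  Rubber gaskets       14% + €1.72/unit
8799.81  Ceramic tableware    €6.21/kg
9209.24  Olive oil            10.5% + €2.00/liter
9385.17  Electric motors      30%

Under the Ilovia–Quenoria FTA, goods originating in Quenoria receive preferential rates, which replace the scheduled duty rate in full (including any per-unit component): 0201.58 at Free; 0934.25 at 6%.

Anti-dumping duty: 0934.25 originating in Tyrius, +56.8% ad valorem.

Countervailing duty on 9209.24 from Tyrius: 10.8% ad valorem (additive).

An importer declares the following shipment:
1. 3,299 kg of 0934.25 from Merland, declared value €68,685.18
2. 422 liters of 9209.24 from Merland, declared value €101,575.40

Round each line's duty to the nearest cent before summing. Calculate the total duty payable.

Line 1 (0934.25, Merland, 3,299 kg, €68,685.18):
Base rate for 0934.25 is 10% + €2.03/kg.
0934.25 has an FTA preferential rate, but origin Merland is not Quenoria; base rate stands.
The additional-duty order on 0934.25 targets Tyrius, not Merland; it does not apply.
Duty = €68,685.18 × 10% + 3,299 × €2.03 = €13,565.49.
Line 2 (9209.24, Merland, 422 liters, €101,575.40):
Base rate for 9209.24 is 10.5% + €2.00/liter.
The additional-duty order on 9209.24 targets Tyrius, not Merland; it does not apply.
Duty = €101,575.40 × 10.5% + 422 × €2.00 = €11,509.42.
Total = €13,565.49 + €11,509.42 = €25,074.91.

€25,074.91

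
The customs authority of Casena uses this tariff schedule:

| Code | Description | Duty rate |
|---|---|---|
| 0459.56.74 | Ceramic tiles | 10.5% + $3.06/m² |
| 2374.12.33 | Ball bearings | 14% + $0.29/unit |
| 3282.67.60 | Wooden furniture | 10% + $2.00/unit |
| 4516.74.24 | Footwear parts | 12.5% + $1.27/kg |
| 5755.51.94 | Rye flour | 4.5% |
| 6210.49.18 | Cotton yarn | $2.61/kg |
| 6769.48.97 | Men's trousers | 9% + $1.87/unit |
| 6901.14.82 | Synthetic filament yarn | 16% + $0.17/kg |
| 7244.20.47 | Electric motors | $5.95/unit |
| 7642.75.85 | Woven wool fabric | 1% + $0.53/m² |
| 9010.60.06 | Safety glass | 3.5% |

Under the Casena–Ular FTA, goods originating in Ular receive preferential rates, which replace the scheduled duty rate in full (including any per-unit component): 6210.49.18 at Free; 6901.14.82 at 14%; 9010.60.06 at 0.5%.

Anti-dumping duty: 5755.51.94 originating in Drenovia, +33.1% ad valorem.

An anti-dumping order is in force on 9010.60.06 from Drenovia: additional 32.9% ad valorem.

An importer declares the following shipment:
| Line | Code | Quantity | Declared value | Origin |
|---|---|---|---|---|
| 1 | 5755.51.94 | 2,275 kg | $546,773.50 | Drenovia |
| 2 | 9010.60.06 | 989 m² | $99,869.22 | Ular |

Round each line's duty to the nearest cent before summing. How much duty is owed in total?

Line 1 (5755.51.94, Drenovia, 2,275 kg, $546,773.50):
Base rate for 5755.51.94 is 4.5%.
Additional duty on 5755.51.94 from Drenovia: +33.1%. Applied ad valorem rate: 4.5% + 33.1% = 37.6%.
Duty = $546,773.50 × 37.6% = $205,586.84.
Line 2 (9010.60.06, Ular, 989 m², $99,869.22):
Base rate for 9010.60.06 is 3.5%.
Origin Ular qualifies under the Casena–Ular agreement and 9010.60.06 is covered: preferential rate 0.5% applies instead.
The additional-duty order on 9010.60.06 targets Drenovia, not Ular; it does not apply.
Duty = $99,869.22 × 0.5% = $499.35.
Total = $205,586.84 + $499.35 = $206,086.19.

$206,086.19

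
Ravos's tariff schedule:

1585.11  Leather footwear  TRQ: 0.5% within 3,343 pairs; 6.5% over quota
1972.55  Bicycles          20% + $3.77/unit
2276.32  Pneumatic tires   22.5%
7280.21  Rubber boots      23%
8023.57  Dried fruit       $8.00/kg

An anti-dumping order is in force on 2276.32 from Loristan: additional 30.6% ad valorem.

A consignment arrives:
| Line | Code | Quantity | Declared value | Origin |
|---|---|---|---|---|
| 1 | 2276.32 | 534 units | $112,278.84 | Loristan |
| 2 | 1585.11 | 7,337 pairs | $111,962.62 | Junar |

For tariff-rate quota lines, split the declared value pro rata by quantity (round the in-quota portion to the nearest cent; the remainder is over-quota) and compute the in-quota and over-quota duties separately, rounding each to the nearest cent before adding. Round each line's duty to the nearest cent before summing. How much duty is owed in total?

$63,836.78

Line 1 (2276.32, Loristan, 534 units, $112,278.84):
Base rate for 2276.32 is 22.5%.
Additional duty on 2276.32 from Loristan: +30.6%. Applied ad valorem rate: 22.5% + 30.6% = 53.1%.
Duty = $112,278.84 × 53.1% = $59,620.06.
Line 2 (1585.11, Junar, 7,337 pairs, $111,962.62):
Code 1585.11 is under a tariff-rate quota (threshold 3,343 pairs). In-quota: 3,343 pairs at 0.5%; over-quota: 3,994 pairs at 6.5%.
Pro-rata value split: in-quota = $111,962.62 × 3,343/7,337 = $51,014.18; over-quota = $111,962.62 − $51,014.18 = $60,948.44.
In-quota duty = $51,014.18 × 0.5% = $255.07. Over-quota duty = $60,948.44 × 6.5% = $3,961.65.
Line duty = $255.07 + $3,961.65 = $4,216.72.
Total = $59,620.06 + $4,216.72 = $63,836.78.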